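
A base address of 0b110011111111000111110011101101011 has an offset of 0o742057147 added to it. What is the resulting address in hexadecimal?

0b110011111111000111110011101101011 = 0x19FE3E76B in hexadecimal.
0o742057147 = 0x7885E67 in hexadecimal.
Add column by column in base 16, right to left:
  B+7 = 2 carry 1
  6+6+1 = D
  7+E = 5 carry 1
  E+5+1 = 4 carry 1
  3+8+1 = C
  E+8 = 6 carry 1
  F+7+1 = 7 carry 1
  9+0+1 = A
  1+0 = 1

0x1A76C45D2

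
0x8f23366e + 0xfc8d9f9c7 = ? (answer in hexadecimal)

0x1057fd3035

Add column by column in base 16, right to left:
  e+7 = 5 carry 1
  6+c+1 = 3 carry 1
  6+9+1 = 0 carry 1
  3+f+1 = 3 carry 1
  3+9+1 = d
  2+d = f
  f+8 = 7 carry 1
  8+c+1 = 5 carry 1
  0+f+1 = 0 carry 1
  final carry 1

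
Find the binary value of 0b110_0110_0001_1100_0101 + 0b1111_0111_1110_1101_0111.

Add column by column in base 2, right to left:
  1+1 = 0 carry 1
  0+1+1 = 0 carry 1
  1+1+1 = 1 carry 1
  0+0+1 = 1
  0+1 = 1
  0+0 = 0
  1+1 = 0 carry 1
  1+1+1 = 1 carry 1
  1+0+1 = 0 carry 1
  0+1+1 = 0 carry 1
  0+1+1 = 0 carry 1
  0+1+1 = 0 carry 1
  0+1+1 = 0 carry 1
  1+1+1 = 1 carry 1
  1+1+1 = 1 carry 1
  0+0+1 = 1
  0+1 = 1
  1+1 = 0 carry 1
  1+1+1 = 1 carry 1
  0+1+1 = 0 carry 1
  final carry 1

0b101011110000010011100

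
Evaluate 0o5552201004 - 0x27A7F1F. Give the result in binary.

0b101011001011101000001011100101

0o5552201004 = 0b101101101010010000001000000100 in binary.
0x27A7F1F = 0b10011110100111111100011111 in binary.
Subtract column by column in base 2:
  0-1 → 1 (borrow)
  0-1-1 → 0 (borrow)
  1-1-1 → 1 (borrow)
  0-1-1 → 0 (borrow)
  0-1-1 → 0 (borrow)
  0-0-1 → 1 (borrow)
  0-0-1 → 1 (borrow)
  0-0-1 → 1 (borrow)
  0-1-1 → 0 (borrow)
  1-1-1 → 1 (borrow)
  0-1-1 → 0 (borrow)
  0-1-1 → 0 (borrow)
  0-1-1 → 0 (borrow)
  0-1-1 → 0 (borrow)
  0-1-1 → 0 (borrow)
  0-0-1 → 1 (borrow)
  1-0-1 → 0
  0-1 → 1 (borrow)
  0-0-1 → 1 (borrow)
  1-1-1 → 1 (borrow)
  0-1-1 → 0 (borrow)
  1-1-1 → 1 (borrow)
  0-1-1 → 0 (borrow)
  1-0-1 → 0
  1-0 → 1
  0-1 → 1 (borrow)
  1-0-1 → 0
  1-0 → 1
  0-0 → 0
  1-0 → 1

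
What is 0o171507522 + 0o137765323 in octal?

Add column by column in base 8, right to left:
  2+3 = 5
  2+2 = 4
  5+3 = 0 carry 1
  7+5+1 = 5 carry 1
  0+6+1 = 7
  5+7 = 4 carry 1
  1+7+1 = 1 carry 1
  7+3+1 = 3 carry 1
  1+1+1 = 3

0o331475045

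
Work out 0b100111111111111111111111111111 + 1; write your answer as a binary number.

The trailing 27 digits are 1 (max in base 2), so adding 1 cascades: they roll to 0 and the next digit up increments.

0b101000000000000000000000000000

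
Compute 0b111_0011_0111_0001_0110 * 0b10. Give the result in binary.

0b11100110111000101100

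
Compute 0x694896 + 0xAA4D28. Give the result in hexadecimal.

0x11395BE

Add column by column in base 16, right to left:
  6+8 = E
  9+2 = B
  8+D = 5 carry 1
  4+4+1 = 9
  9+A = 3 carry 1
  6+A+1 = 1 carry 1
  final carry 1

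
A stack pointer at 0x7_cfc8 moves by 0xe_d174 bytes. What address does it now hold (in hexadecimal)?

0x16a13c

Add column by column in base 16, right to left:
  8+4 = c
  c+7 = 3 carry 1
  f+1+1 = 1 carry 1
  c+d+1 = a carry 1
  7+e+1 = 6 carry 1
  final carry 1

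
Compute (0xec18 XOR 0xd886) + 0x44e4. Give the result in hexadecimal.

0x7982

First 0xec18 XOR 0xd886 = 0x349e.
Add column by column in base 16, right to left:
  e+4 = 2 carry 1
  9+e+1 = 8 carry 1
  4+4+1 = 9
  3+4 = 7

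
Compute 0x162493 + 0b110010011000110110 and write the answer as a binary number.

0x162493 = 0b101100010010010010011 in binary.
Add column by column in base 2, right to left:
  1+0 = 1
  1+1 = 0 carry 1
  0+1+1 = 0 carry 1
  0+0+1 = 1
  1+1 = 0 carry 1
  0+1+1 = 0 carry 1
  0+0+1 = 1
  1+0 = 1
  0+0 = 0
  0+1 = 1
  1+1 = 0 carry 1
  0+0+1 = 1
  0+0 = 0
  1+1 = 0 carry 1
  0+0+1 = 1
  0+0 = 0
  0+1 = 1
  1+1 = 0 carry 1
  1+0+1 = 0 carry 1
  0+0+1 = 1
  1+0 = 1

0b110010100101011001001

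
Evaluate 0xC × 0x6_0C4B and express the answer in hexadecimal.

0x489384

Multiply each base-16 digit by 12, carrying:
  B×12 = 132 → write 4 carry 8
  4×12+8 = 56 → write 8 carry 3
  C×12+3 = 147 → write 3 carry 9
  0×12+9 = 9 → write 9
  6×12 = 72 → write 8 carry 4
  remaining carry: 4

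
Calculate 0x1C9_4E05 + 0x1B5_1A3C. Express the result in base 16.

0x37E6841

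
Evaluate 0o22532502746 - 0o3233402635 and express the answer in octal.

Subtract column by column in base 8:
  6-5 → 1
  4-3 → 1
  7-6 → 1
  2-2 → 0
  0-0 → 0
  5-4 → 1
  2-3 → 7 (borrow)
  3-3-1 → 7 (borrow)
  5-2-1 → 2
  2-3 → 7 (borrow)
  2-0-1 → 1

0o17277100111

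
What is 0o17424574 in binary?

Each octal digit is 3 bits: 1=001 7=111 4=100 2=010 4=100 5=101 7=111 4=100.

0b1111100010100101111100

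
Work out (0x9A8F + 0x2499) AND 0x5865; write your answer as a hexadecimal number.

Add column by column in base 16, right to left:
  F+9 = 8 carry 1
  8+9+1 = 2 carry 1
  A+4+1 = F
  9+2 = B
Sum = 0xBF28; now AND with 0x5865:
  B&5=1, F&8=8, 2&6=2, 8&5=0

0x1820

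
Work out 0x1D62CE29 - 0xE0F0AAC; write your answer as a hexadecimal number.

Subtract column by column in base 16:
  9-C → D (borrow)
  2-A-1 → 7 (borrow)
  E-A-1 → 3
  C-0 → C
  2-F → 3 (borrow)
  6-0-1 → 5
  D-E → F (borrow)
  1-0-1 → 0

0xF53C37D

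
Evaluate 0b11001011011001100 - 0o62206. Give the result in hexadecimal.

0x13246

0b11001011011001100 = 0x196CC in hexadecimal.
0o62206 = 0x6486 in hexadecimal.
Subtract column by column in base 16:
  C-6 → 6
  C-8 → 4
  6-4 → 2
  9-6 → 3
  1-0 → 1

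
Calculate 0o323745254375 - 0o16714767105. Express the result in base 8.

0o305030265270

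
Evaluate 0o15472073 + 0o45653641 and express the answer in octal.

Add column by column in base 8, right to left:
  3+1 = 4
  7+4 = 3 carry 1
  0+6+1 = 7
  2+3 = 5
  7+5 = 4 carry 1
  4+6+1 = 3 carry 1
  5+5+1 = 3 carry 1
  1+4+1 = 6

0o63345734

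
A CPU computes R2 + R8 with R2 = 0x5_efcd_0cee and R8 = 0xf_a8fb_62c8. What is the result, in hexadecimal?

0x1598c86fb6

Add column by column in base 16, right to left:
  e+8 = 6 carry 1
  e+c+1 = b carry 1
  c+2+1 = f
  0+6 = 6
  d+b = 8 carry 1
  c+f+1 = c carry 1
  f+8+1 = 8 carry 1
  e+a+1 = 9 carry 1
  5+f+1 = 5 carry 1
  final carry 1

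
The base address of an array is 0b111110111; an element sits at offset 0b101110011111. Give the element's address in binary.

0b110110010110

Add column by column in base 2, right to left:
  1+1 = 0 carry 1
  1+1+1 = 1 carry 1
  1+1+1 = 1 carry 1
  0+1+1 = 0 carry 1
  1+1+1 = 1 carry 1
  1+0+1 = 0 carry 1
  1+0+1 = 0 carry 1
  1+1+1 = 1 carry 1
  1+1+1 = 1 carry 1
  0+1+1 = 0 carry 1
  0+0+1 = 1
  0+1 = 1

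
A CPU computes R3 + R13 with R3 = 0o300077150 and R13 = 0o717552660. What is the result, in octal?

Add column by column in base 8, right to left:
  0+0 = 0
  5+6 = 3 carry 1
  1+6+1 = 0 carry 1
  7+2+1 = 2 carry 1
  7+5+1 = 5 carry 1
  0+5+1 = 6
  0+7 = 7
  0+1 = 1
  3+7 = 2 carry 1
  final carry 1

0o1217652030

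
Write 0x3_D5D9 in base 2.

0b111101010111011001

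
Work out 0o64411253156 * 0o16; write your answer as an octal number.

Multiply each base-8 digit by 14, carrying:
  6×14 = 84 → write 4 carry 10
  5×14+10 = 80 → write 0 carry 10
  1×14+10 = 24 → write 0 carry 3
  3×14+3 = 45 → write 5 carry 5
  5×14+5 = 75 → write 3 carry 9
  2×14+9 = 37 → write 5 carry 4
  1×14+4 = 18 → write 2 carry 2
  1×14+2 = 16 → write 0 carry 2
  4×14+2 = 58 → write 2 carry 7
  4×14+7 = 63 → write 7 carry 7
  6×14+7 = 91 → write 3 carry 11
  remaining carry: 13

0o1337202535004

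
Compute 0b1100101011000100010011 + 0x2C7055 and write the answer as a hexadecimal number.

0x5F2168

0b1100101011000100010011 = 0x32B113 in hexadecimal.
Add column by column in base 16, right to left:
  3+5 = 8
  1+5 = 6
  1+0 = 1
  B+7 = 2 carry 1
  2+C+1 = F
  3+2 = 5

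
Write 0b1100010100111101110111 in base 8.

0o14247567

Group the bits in threes: 001 100 010 100 111 101 110 111 → 14247567.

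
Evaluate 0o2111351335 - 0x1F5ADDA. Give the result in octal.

0x1F5ADDA = 0o175326732 in octal.
Subtract column by column in base 8:
  5-2 → 3
  3-3 → 0
  3-7 → 4 (borrow)
  1-6-1 → 2 (borrow)
  5-2-1 → 2
  3-3 → 0
  1-5 → 4 (borrow)
  1-7-1 → 1 (borrow)
  1-1-1 → 7 (borrow)
  2-0-1 → 1

0o1714022403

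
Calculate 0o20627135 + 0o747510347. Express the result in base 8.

0o770337504

Add column by column in base 8, right to left:
  5+7 = 4 carry 1
  3+4+1 = 0 carry 1
  1+3+1 = 5
  7+0 = 7
  2+1 = 3
  6+5 = 3 carry 1
  0+7+1 = 0 carry 1
  2+4+1 = 7
  0+7 = 7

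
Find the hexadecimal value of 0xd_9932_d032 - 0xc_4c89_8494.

Subtract column by column in base 16:
  2-4 → e (borrow)
  3-9-1 → 9 (borrow)
  0-4-1 → b (borrow)
  d-8-1 → 4
  2-9 → 9 (borrow)
  3-8-1 → a (borrow)
  9-c-1 → c (borrow)
  9-4-1 → 4
  d-c → 1

0x14ca94b9e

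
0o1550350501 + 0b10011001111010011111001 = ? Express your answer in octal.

0o1573543072

0b10011001111010011111001 = 0o23172371 in octal.
Add column by column in base 8, right to left:
  1+1 = 2
  0+7 = 7
  5+3 = 0 carry 1
  0+2+1 = 3
  5+7 = 4 carry 1
  3+1+1 = 5
  0+3 = 3
  5+2 = 7
  5+0 = 5
  1+0 = 1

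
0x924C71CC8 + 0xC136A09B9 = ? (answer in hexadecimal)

0x1538312681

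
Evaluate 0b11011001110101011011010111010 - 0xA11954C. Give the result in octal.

0b11011001110101011011010111010 = 0o3316533272 in octal.
0xA11954C = 0o1204312514 in octal.
Subtract column by column in base 8:
  2-4 → 6 (borrow)
  7-1-1 → 5
  2-5 → 5 (borrow)
  3-2-1 → 0
  3-1 → 2
  5-3 → 2
  6-4 → 2
  1-0 → 1
  3-2 → 1
  3-1 → 2

0o2112220556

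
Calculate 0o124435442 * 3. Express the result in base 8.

0o375530546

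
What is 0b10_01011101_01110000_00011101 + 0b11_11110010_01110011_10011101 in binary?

0b110010011111110001110111010

Add column by column in base 2, right to left:
  1+1 = 0 carry 1
  0+0+1 = 1
  1+1 = 0 carry 1
  1+1+1 = 1 carry 1
  1+1+1 = 1 carry 1
  0+0+1 = 1
  0+0 = 0
  0+1 = 1
  0+1 = 1
  0+1 = 1
  0+0 = 0
  0+0 = 0
  1+1 = 0 carry 1
  1+1+1 = 1 carry 1
  1+1+1 = 1 carry 1
  0+0+1 = 1
  1+0 = 1
  0+1 = 1
  1+0 = 1
  1+0 = 1
  1+1 = 0 carry 1
  0+1+1 = 0 carry 1
  1+1+1 = 1 carry 1
  0+1+1 = 0 carry 1
  0+1+1 = 0 carry 1
  1+1+1 = 1 carry 1
  final carry 1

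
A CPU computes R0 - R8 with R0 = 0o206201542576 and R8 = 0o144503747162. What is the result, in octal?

Subtract column by column in base 8:
  6-2 → 4
  7-6 → 1
  5-1 → 4
  2-7 → 3 (borrow)
  4-4-1 → 7 (borrow)
  5-7-1 → 5 (borrow)
  1-3-1 → 5 (borrow)
  0-0-1 → 7 (borrow)
  2-5-1 → 4 (borrow)
  6-4-1 → 1
  0-4 → 4 (borrow)
  2-1-1 → 0

0o41475573414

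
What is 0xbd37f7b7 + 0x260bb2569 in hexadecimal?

Add column by column in base 16, right to left:
  7+9 = 0 carry 1
  b+6+1 = 2 carry 1
  7+5+1 = d
  f+2 = 1 carry 1
  7+b+1 = 3 carry 1
  3+b+1 = f
  d+0 = d
  b+6 = 1 carry 1
  0+2+1 = 3

0x31df31d20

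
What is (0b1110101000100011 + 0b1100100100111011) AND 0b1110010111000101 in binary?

Add column by column in base 2, right to left:
  1+1 = 0 carry 1
  1+1+1 = 1 carry 1
  0+0+1 = 1
  0+1 = 1
  0+1 = 1
  1+1 = 0 carry 1
  0+0+1 = 1
  0+0 = 0
  0+1 = 1
  1+0 = 1
  0+0 = 0
  1+1 = 0 carry 1
  0+0+1 = 1
  1+0 = 1
  1+1 = 0 carry 1
  1+1+1 = 1 carry 1
  final carry 1
Sum = 0b11011001101011110; now AND with 0b1110010111000101:
  11011001101011110
& 01110010111000101
= 01010000101000100

0b1010000101000100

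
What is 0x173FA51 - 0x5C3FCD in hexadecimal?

Subtract column by column in base 16:
  1-D → 4 (borrow)
  5-C-1 → 8 (borrow)
  A-F-1 → A (borrow)
  F-3-1 → B
  3-C → 7 (borrow)
  7-5-1 → 1
  1-0 → 1

0x117BA84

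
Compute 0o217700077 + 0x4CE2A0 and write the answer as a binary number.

0o217700077 = 0b10001111111000000000111111 in binary.
0x4CE2A0 = 0b10011001110001010100000 in binary.
Add column by column in base 2, right to left:
  1+0 = 1
  1+0 = 1
  1+0 = 1
  1+0 = 1
  1+0 = 1
  1+1 = 0 carry 1
  0+0+1 = 1
  0+1 = 1
  0+0 = 0
  0+1 = 1
  0+0 = 0
  0+0 = 0
  0+0 = 0
  0+1 = 1
  0+1 = 1
  1+1 = 0 carry 1
  1+0+1 = 0 carry 1
  1+0+1 = 0 carry 1
  1+1+1 = 1 carry 1
  1+1+1 = 1 carry 1
  1+0+1 = 0 carry 1
  1+0+1 = 0 carry 1
  0+1+1 = 0 carry 1
  0+0+1 = 1
  0+0 = 0
  1+0 = 1

0b10100011000110001011011111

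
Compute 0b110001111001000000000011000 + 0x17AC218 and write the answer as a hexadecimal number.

0x7B74230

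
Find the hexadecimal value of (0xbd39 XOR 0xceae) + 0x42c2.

0xb659

First 0xbd39 XOR 0xceae = 0x7397.
Add column by column in base 16, right to left:
  7+2 = 9
  9+c = 5 carry 1
  3+2+1 = 6
  7+4 = b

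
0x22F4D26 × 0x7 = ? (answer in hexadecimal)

Multiply each base-16 digit by 7, carrying:
  6×7 = 42 → write A carry 2
  2×7+2 = 16 → write 0 carry 1
  D×7+1 = 92 → write C carry 5
  4×7+5 = 33 → write 1 carry 2
  F×7+2 = 107 → write B carry 6
  2×7+6 = 20 → write 4 carry 1
  2×7+1 = 15 → write F

0xF4B1C0A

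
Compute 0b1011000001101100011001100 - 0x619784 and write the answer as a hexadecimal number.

0xFF4148

0b1011000001101100011001100 = 0x160D8CC in hexadecimal.
Subtract column by column in base 16:
  C-4 → 8
  C-8 → 4
  8-7 → 1
  D-9 → 4
  0-1 → F (borrow)
  6-6-1 → F (borrow)
  1-0-1 → 0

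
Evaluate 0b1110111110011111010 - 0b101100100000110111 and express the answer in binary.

0b1001011010011000011

Subtract column by column in base 2:
  0-1 → 1 (borrow)
  1-1-1 → 1 (borrow)
  0-1-1 → 0 (borrow)
  1-0-1 → 0
  1-1 → 0
  1-1 → 0
  1-0 → 1
  1-0 → 1
  0-0 → 0
  0-0 → 0
  1-0 → 1
  1-1 → 0
  1-0 → 1
  1-0 → 1
  1-1 → 0
  0-1 → 1 (borrow)
  1-0-1 → 0
  1-1 → 0
  1-0 → 1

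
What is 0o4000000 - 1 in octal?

0o3777777

The trailing 6 digits are 0, so subtracting 1 borrows through: they become 7 and the next digit up decrements.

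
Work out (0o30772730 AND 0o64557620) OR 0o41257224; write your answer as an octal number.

0o61757624

0o30772730 AND 0o64557620 = 0o20552620.
Then OR with 0o41257224.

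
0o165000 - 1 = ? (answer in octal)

0o164777

The trailing 3 digits are 0, so subtracting 1 borrows through: they become 7 and the next digit up decrements.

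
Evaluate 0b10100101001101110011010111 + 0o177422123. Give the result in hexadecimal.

0b10100101001101110011010111 = 0x294DCD7 in hexadecimal.
0o177422123 = 0x1FE2453 in hexadecimal.
Add column by column in base 16, right to left:
  7+3 = A
  D+5 = 2 carry 1
  C+4+1 = 1 carry 1
  D+2+1 = 0 carry 1
  4+E+1 = 3 carry 1
  9+F+1 = 9 carry 1
  2+1+1 = 4

0x493012A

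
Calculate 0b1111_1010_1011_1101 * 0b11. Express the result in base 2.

Multiply each base-2 digit by 3, carrying:
  1×3 = 3 → write 1 carry 1
  0×3+1 = 1 → write 1
  1×3 = 3 → write 1 carry 1
  1×3+1 = 4 → write 0 carry 2
  1×3+2 = 5 → write 1 carry 2
  1×3+2 = 5 → write 1 carry 2
  0×3+2 = 2 → write 0 carry 1
  1×3+1 = 4 → write 0 carry 2
  0×3+2 = 2 → write 0 carry 1
  1×3+1 = 4 → write 0 carry 2
  0×3+2 = 2 → write 0 carry 1
  1×3+1 = 4 → write 0 carry 2
  1×3+2 = 5 → write 1 carry 2
  1×3+2 = 5 → write 1 carry 2
  1×3+2 = 5 → write 1 carry 2
  1×3+2 = 5 → write 1 carry 2
  remaining carry: 10

0b101111000000110111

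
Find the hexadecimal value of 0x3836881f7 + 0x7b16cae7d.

0xb34d53074

Add column by column in base 16, right to left:
  7+d = 4 carry 1
  f+7+1 = 7 carry 1
  1+e+1 = 0 carry 1
  8+a+1 = 3 carry 1
  8+c+1 = 5 carry 1
  6+6+1 = d
  3+1 = 4
  8+b = 3 carry 1
  3+7+1 = b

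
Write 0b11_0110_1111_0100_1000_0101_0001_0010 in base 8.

0o6675102422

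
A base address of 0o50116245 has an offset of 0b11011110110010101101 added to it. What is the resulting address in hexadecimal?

0o50116245 = 0xa09ca5 in hexadecimal.
0b11011110110010101101 = 0xdecad in hexadecimal.
Add column by column in base 16, right to left:
  5+d = 2 carry 1
  a+a+1 = 5 carry 1
  c+c+1 = 9 carry 1
  9+e+1 = 8 carry 1
  0+d+1 = e
  a+0 = a

0xae8952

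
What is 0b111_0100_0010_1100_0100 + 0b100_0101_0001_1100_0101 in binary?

0b10111001010010001001

Add column by column in base 2, right to left:
  0+1 = 1
  0+0 = 0
  1+1 = 0 carry 1
  0+0+1 = 1
  0+0 = 0
  0+0 = 0
  1+1 = 0 carry 1
  1+1+1 = 1 carry 1
  0+1+1 = 0 carry 1
  1+0+1 = 0 carry 1
  0+0+1 = 1
  0+0 = 0
  0+1 = 1
  0+0 = 0
  1+1 = 0 carry 1
  0+0+1 = 1
  1+0 = 1
  1+0 = 1
  1+1 = 0 carry 1
  final carry 1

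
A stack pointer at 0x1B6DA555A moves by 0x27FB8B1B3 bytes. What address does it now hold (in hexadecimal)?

Add column by column in base 16, right to left:
  A+3 = D
  5+B = 0 carry 1
  5+1+1 = 7
  5+B = 0 carry 1
  A+8+1 = 3 carry 1
  D+B+1 = 9 carry 1
  6+F+1 = 6 carry 1
  B+7+1 = 3 carry 1
  1+2+1 = 4

0x43693070D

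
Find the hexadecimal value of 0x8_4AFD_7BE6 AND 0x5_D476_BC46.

AND each hex digit independently (no carries):
  8&5=0, 4&D=4, A&4=0, F&7=7, D&6=4, 7&B=3, B&C=8, E&4=4, 6&6=6

0x040743846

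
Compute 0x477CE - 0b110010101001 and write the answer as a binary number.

0x477CE = 0b1000111011111001110 in binary.
Subtract column by column in base 2:
  0-1 → 1 (borrow)
  1-0-1 → 0
  1-0 → 1
  1-1 → 0
  0-0 → 0
  0-1 → 1 (borrow)
  1-0-1 → 0
  1-1 → 0
  1-0 → 1
  1-0 → 1
  1-1 → 0
  0-1 → 1 (borrow)
  1-0-1 → 0
  1-0 → 1
  1-0 → 1
  0-0 → 0
  0-0 → 0
  0-0 → 0
  1-0 → 1

0b1000110101100100101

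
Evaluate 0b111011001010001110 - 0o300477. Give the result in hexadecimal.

0x2314F

0b111011001010001110 = 0x3B28E in hexadecimal.
0o300477 = 0x1813F in hexadecimal.
Subtract column by column in base 16:
  E-F → F (borrow)
  8-3-1 → 4
  2-1 → 1
  B-8 → 3
  3-1 → 2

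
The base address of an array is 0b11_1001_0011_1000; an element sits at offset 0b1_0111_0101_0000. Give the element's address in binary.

Add column by column in base 2, right to left:
  0+0 = 0
  0+0 = 0
  0+0 = 0
  1+0 = 1
  1+1 = 0 carry 1
  1+0+1 = 0 carry 1
  0+1+1 = 0 carry 1
  0+0+1 = 1
  1+1 = 0 carry 1
  0+1+1 = 0 carry 1
  0+1+1 = 0 carry 1
  1+0+1 = 0 carry 1
  1+1+1 = 1 carry 1
  1+0+1 = 0 carry 1
  final carry 1

0b101000010001000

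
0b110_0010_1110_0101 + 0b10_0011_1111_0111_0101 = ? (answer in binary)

Add column by column in base 2, right to left:
  1+1 = 0 carry 1
  0+0+1 = 1
  1+1 = 0 carry 1
  0+0+1 = 1
  0+1 = 1
  1+1 = 0 carry 1
  1+1+1 = 1 carry 1
  1+0+1 = 0 carry 1
  0+1+1 = 0 carry 1
  1+1+1 = 1 carry 1
  0+1+1 = 0 carry 1
  0+1+1 = 0 carry 1
  0+1+1 = 0 carry 1
  1+1+1 = 1 carry 1
  1+0+1 = 0 carry 1
  0+0+1 = 1
  0+0 = 0
  0+1 = 1

0b101010001001011010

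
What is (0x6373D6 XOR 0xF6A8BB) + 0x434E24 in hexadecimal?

First 0x6373D6 XOR 0xF6A8BB = 0x95DB6D.
Add column by column in base 16, right to left:
  D+4 = 1 carry 1
  6+2+1 = 9
  B+E = 9 carry 1
  D+4+1 = 2 carry 1
  5+3+1 = 9
  9+4 = D

0xD92991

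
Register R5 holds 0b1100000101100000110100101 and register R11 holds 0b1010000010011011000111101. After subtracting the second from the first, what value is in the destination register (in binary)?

0b10000011000101101101000

Subtract column by column in base 2:
  1-1 → 0
  0-0 → 0
  1-1 → 0
  0-1 → 1 (borrow)
  0-1-1 → 0 (borrow)
  1-1-1 → 1 (borrow)
  0-0-1 → 1 (borrow)
  1-0-1 → 0
  1-0 → 1
  0-1 → 1 (borrow)
  0-1-1 → 0 (borrow)
  0-0-1 → 1 (borrow)
  0-1-1 → 0 (borrow)
  0-1-1 → 0 (borrow)
  1-0-1 → 0
  1-0 → 1
  0-1 → 1 (borrow)
  1-0-1 → 0
  0-0 → 0
  0-0 → 0
  0-0 → 0
  0-0 → 0
  0-1 → 1 (borrow)
  1-0-1 → 0
  1-1 → 0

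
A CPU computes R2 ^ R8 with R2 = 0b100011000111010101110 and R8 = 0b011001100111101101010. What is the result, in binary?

0b111010100000111000100

XOR bit by bit (1 where the bits differ):
  100011000111010101110
^ 011001100111101101010
= 111010100000111000100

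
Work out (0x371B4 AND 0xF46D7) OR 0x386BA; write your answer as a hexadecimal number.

0x3C6BE

0x371B4 AND 0xF46D7 = 0x34094.
Then OR with 0x386BA.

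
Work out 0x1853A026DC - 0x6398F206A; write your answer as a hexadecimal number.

0x121A110672

Subtract column by column in base 16:
  C-A → 2
  D-6 → 7
  6-0 → 6
  2-2 → 0
  0-F → 1 (borrow)
  A-8-1 → 1
  3-9 → A (borrow)
  5-3-1 → 1
  8-6 → 2
  1-0 → 1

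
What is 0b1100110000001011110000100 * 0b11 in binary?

0b100110010000100011010001100

Multiply each base-2 digit by 3, carrying:
  0×3 = 0 → write 0
  0×3 = 0 → write 0
  1×3 = 3 → write 1 carry 1
  0×3+1 = 1 → write 1
  0×3 = 0 → write 0
  0×3 = 0 → write 0
  0×3 = 0 → write 0
  1×3 = 3 → write 1 carry 1
  1×3+1 = 4 → write 0 carry 2
  1×3+2 = 5 → write 1 carry 2
  1×3+2 = 5 → write 1 carry 2
  0×3+2 = 2 → write 0 carry 1
  1×3+1 = 4 → write 0 carry 2
  0×3+2 = 2 → write 0 carry 1
  0×3+1 = 1 → write 1
  0×3 = 0 → write 0
  0×3 = 0 → write 0
  0×3 = 0 → write 0
  0×3 = 0 → write 0
  1×3 = 3 → write 1 carry 1
  1×3+1 = 4 → write 0 carry 2
  0×3+2 = 2 → write 0 carry 1
  0×3+1 = 1 → write 1
  1×3 = 3 → write 1 carry 1
  1×3+1 = 4 → write 0 carry 2
  remaining carry: 10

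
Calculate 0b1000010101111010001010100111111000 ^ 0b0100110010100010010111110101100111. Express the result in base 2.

0b1100100111011000011101010010011111

XOR bit by bit (1 where the bits differ):
  1000010101111010001010100111111000
^ 0100110010100010010111110101100111
= 1100100111011000011101010010011111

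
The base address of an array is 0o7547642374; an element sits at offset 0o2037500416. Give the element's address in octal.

0o11607343012

Add column by column in base 8, right to left:
  4+6 = 2 carry 1
  7+1+1 = 1 carry 1
  3+4+1 = 0 carry 1
  2+0+1 = 3
  4+0 = 4
  6+5 = 3 carry 1
  7+7+1 = 7 carry 1
  4+3+1 = 0 carry 1
  5+0+1 = 6
  7+2 = 1 carry 1
  final carry 1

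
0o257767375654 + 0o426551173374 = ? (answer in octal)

0o706540571250

Add column by column in base 8, right to left:
  4+4 = 0 carry 1
  5+7+1 = 5 carry 1
  6+3+1 = 2 carry 1
  5+3+1 = 1 carry 1
  7+7+1 = 7 carry 1
  3+1+1 = 5
  7+1 = 0 carry 1
  6+5+1 = 4 carry 1
  7+5+1 = 5 carry 1
  7+6+1 = 6 carry 1
  5+2+1 = 0 carry 1
  2+4+1 = 7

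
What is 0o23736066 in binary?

Each octal digit is 3 bits: 2=010 3=011 7=111 3=011 6=110 0=000 6=110 6=110.

0b10011111011110000110110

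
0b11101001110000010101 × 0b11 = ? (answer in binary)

0b1010111101010000111111

Multiply each base-2 digit by 3, carrying:
  1×3 = 3 → write 1 carry 1
  0×3+1 = 1 → write 1
  1×3 = 3 → write 1 carry 1
  0×3+1 = 1 → write 1
  1×3 = 3 → write 1 carry 1
  0×3+1 = 1 → write 1
  0×3 = 0 → write 0
  0×3 = 0 → write 0
  0×3 = 0 → write 0
  0×3 = 0 → write 0
  1×3 = 3 → write 1 carry 1
  1×3+1 = 4 → write 0 carry 2
  1×3+2 = 5 → write 1 carry 2
  0×3+2 = 2 → write 0 carry 1
  0×3+1 = 1 → write 1
  1×3 = 3 → write 1 carry 1
  0×3+1 = 1 → write 1
  1×3 = 3 → write 1 carry 1
  1×3+1 = 4 → write 0 carry 2
  1×3+2 = 5 → write 1 carry 2
  remaining carry: 10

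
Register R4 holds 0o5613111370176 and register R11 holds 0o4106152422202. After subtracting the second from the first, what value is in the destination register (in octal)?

Subtract column by column in base 8:
  6-2 → 4
  7-0 → 7
  1-2 → 7 (borrow)
  0-2-1 → 5 (borrow)
  7-2-1 → 4
  3-4 → 7 (borrow)
  1-2-1 → 6 (borrow)
  1-5-1 → 3 (borrow)
  1-1-1 → 7 (borrow)
  3-6-1 → 4 (borrow)
  1-0-1 → 0
  6-1 → 5
  5-4 → 1

0o1504736745774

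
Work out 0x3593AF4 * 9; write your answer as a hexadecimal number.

0x1E231294

Multiply each base-16 digit by 9, carrying:
  4×9 = 36 → write 4 carry 2
  F×9+2 = 137 → write 9 carry 8
  A×9+8 = 98 → write 2 carry 6
  3×9+6 = 33 → write 1 carry 2
  9×9+2 = 83 → write 3 carry 5
  5×9+5 = 50 → write 2 carry 3
  3×9+3 = 30 → write E carry 1
  remaining carry: 1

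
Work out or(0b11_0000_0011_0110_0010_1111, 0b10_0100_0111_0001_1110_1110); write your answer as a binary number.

0b1101000111011111101111

OR bit by bit (1 where either bit is 1):
  1100000011011000101111
| 1001000111000111101110
= 1101000111011111101111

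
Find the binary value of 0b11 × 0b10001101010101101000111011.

0b110101000000000111010110001

Multiply each base-2 digit by 3, carrying:
  1×3 = 3 → write 1 carry 1
  1×3+1 = 4 → write 0 carry 2
  0×3+2 = 2 → write 0 carry 1
  1×3+1 = 4 → write 0 carry 2
  1×3+2 = 5 → write 1 carry 2
  1×3+2 = 5 → write 1 carry 2
  0×3+2 = 2 → write 0 carry 1
  0×3+1 = 1 → write 1
  0×3 = 0 → write 0
  1×3 = 3 → write 1 carry 1
  0×3+1 = 1 → write 1
  1×3 = 3 → write 1 carry 1
  1×3+1 = 4 → write 0 carry 2
  0×3+2 = 2 → write 0 carry 1
  1×3+1 = 4 → write 0 carry 2
  0×3+2 = 2 → write 0 carry 1
  1×3+1 = 4 → write 0 carry 2
  0×3+2 = 2 → write 0 carry 1
  1×3+1 = 4 → write 0 carry 2
  0×3+2 = 2 → write 0 carry 1
  1×3+1 = 4 → write 0 carry 2
  1×3+2 = 5 → write 1 carry 2
  0×3+2 = 2 → write 0 carry 1
  0×3+1 = 1 → write 1
  0×3 = 0 → write 0
  1×3 = 3 → write 1 carry 1
  remaining carry: 1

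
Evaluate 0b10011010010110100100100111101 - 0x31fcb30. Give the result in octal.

0o2012677015

0b10011010010110100100100111101 = 0o2322644475 in octal.
0x31fcb30 = 0o307745460 in octal.
Subtract column by column in base 8:
  5-0 → 5
  7-6 → 1
  4-4 → 0
  4-5 → 7 (borrow)
  4-4-1 → 7 (borrow)
  6-7-1 → 6 (borrow)
  2-7-1 → 2 (borrow)
  2-0-1 → 1
  3-3 → 0
  2-0 → 2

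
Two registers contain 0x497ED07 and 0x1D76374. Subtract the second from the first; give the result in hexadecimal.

Subtract column by column in base 16:
  7-4 → 3
  0-7 → 9 (borrow)
  D-3-1 → 9
  E-6 → 8
  7-7 → 0
  9-D → C (borrow)
  4-1-1 → 2

0x2C08993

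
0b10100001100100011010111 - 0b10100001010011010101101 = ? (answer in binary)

0b10001000101010

Subtract column by column in base 2:
  1-1 → 0
  1-0 → 1
  1-1 → 0
  0-1 → 1 (borrow)
  1-0-1 → 0
  0-1 → 1 (borrow)
  1-0-1 → 0
  1-1 → 0
  0-0 → 0
  0-1 → 1 (borrow)
  0-1-1 → 0 (borrow)
  1-0-1 → 0
  0-0 → 0
  0-1 → 1 (borrow)
  1-0-1 → 0
  1-1 → 0
  0-0 → 0
  0-0 → 0
  0-0 → 0
  0-0 → 0
  1-1 → 0
  0-0 → 0
  1-1 → 0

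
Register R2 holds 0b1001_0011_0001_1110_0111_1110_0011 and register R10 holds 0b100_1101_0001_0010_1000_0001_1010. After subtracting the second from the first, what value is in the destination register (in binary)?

0b100011000001011111111001001

Subtract column by column in base 2:
  1-0 → 1
  1-1 → 0
  0-0 → 0
  0-1 → 1 (borrow)
  0-1-1 → 0 (borrow)
  1-0-1 → 0
  1-0 → 1
  1-0 → 1
  1-0 → 1
  1-0 → 1
  1-0 → 1
  0-1 → 1 (borrow)
  0-0-1 → 1 (borrow)
  1-1-1 → 1 (borrow)
  1-0-1 → 0
  1-0 → 1
  1-1 → 0
  0-0 → 0
  0-0 → 0
  0-0 → 0
  1-1 → 0
  1-0 → 1
  0-1 → 1 (borrow)
  0-1-1 → 0 (borrow)
  1-0-1 → 0
  0-0 → 0
  0-1 → 1 (borrow)
  1-0-1 → 0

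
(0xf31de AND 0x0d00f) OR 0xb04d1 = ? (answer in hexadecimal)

0xb14df

0xf31de AND 0x0d00f = 0x0100e.
Then OR with 0xb04d1.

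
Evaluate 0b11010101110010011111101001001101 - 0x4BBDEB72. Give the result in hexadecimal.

0b11010101110010011111101001001101 = 0xD5C9FA4D in hexadecimal.
Subtract column by column in base 16:
  D-2 → B
  4-7 → D (borrow)
  A-B-1 → E (borrow)
  F-E-1 → 0
  9-D → C (borrow)
  C-B-1 → 0
  5-B → A (borrow)
  D-4-1 → 8

0x8A0C0EDB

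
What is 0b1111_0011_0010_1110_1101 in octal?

0o3631355

Group the bits in threes: 011 110 011 001 011 101 101 → 3631355.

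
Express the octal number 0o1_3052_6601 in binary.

0b1011000101010110110000001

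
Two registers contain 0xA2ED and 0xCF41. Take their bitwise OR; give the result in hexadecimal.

OR each hex digit independently (no carries):
  A|C=E, 2|F=F, E|4=E, D|1=D

0xEFED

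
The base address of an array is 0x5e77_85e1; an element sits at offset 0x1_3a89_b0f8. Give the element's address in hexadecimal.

Add column by column in base 16, right to left:
  1+8 = 9
  e+f = d carry 1
  5+0+1 = 6
  8+b = 3 carry 1
  7+9+1 = 1 carry 1
  7+8+1 = 0 carry 1
  e+a+1 = 9 carry 1
  5+3+1 = 9
  0+1 = 1

0x1990136d9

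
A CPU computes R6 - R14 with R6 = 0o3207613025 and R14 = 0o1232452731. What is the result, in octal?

Subtract column by column in base 8:
  5-1 → 4
  2-3 → 7 (borrow)
  0-7-1 → 0 (borrow)
  3-2-1 → 0
  1-5 → 4 (borrow)
  6-4-1 → 1
  7-2 → 5
  0-3 → 5 (borrow)
  2-2-1 → 7 (borrow)
  3-1-1 → 1

0o1755140074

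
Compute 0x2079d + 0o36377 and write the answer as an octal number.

0x2079d = 0o403635 in octal.
Add column by column in base 8, right to left:
  5+7 = 4 carry 1
  3+7+1 = 3 carry 1
  6+3+1 = 2 carry 1
  3+6+1 = 2 carry 1
  0+3+1 = 4
  4+0 = 4

0o442234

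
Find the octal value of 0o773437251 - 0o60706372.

0o712530657

Subtract column by column in base 8:
  1-2 → 7 (borrow)
  5-7-1 → 5 (borrow)
  2-3-1 → 6 (borrow)
  7-6-1 → 0
  3-0 → 3
  4-7 → 5 (borrow)
  3-0-1 → 2
  7-6 → 1
  7-0 → 7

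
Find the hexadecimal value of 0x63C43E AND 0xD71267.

AND each hex digit independently (no carries):
  6&D=4, 3&7=3, C&1=0, 4&2=0, 3&6=2, E&7=6

0x430026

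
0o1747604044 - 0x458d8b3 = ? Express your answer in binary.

0b1011010001100010111101110001

0o1747604044 = 0b1111100111110000100000100100 in binary.
0x458d8b3 = 0b100010110001101100010110011 in binary.
Subtract column by column in base 2:
  0-1 → 1 (borrow)
  0-1-1 → 0 (borrow)
  1-0-1 → 0
  0-0 → 0
  0-1 → 1 (borrow)
  1-1-1 → 1 (borrow)
  0-0-1 → 1 (borrow)
  0-1-1 → 0 (borrow)
  0-0-1 → 1 (borrow)
  0-0-1 → 1 (borrow)
  0-0-1 → 1 (borrow)
  1-1-1 → 1 (borrow)
  0-1-1 → 0 (borrow)
  0-0-1 → 1 (borrow)
  0-1-1 → 0 (borrow)
  0-1-1 → 0 (borrow)
  1-0-1 → 0
  1-0 → 1
  1-0 → 1
  1-1 → 0
  1-1 → 0
  0-0 → 0
  0-1 → 1 (borrow)
  1-0-1 → 0
  1-0 → 1
  1-0 → 1
  1-1 → 0
  1-0 → 1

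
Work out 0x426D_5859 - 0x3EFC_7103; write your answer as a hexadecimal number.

0x370E756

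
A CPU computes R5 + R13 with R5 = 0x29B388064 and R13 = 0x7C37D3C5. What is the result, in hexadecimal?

Add column by column in base 16, right to left:
  4+5 = 9
  6+C = 2 carry 1
  0+3+1 = 4
  8+D = 5 carry 1
  8+7+1 = 0 carry 1
  3+3+1 = 7
  B+C = 7 carry 1
  9+7+1 = 1 carry 1
  2+0+1 = 3

0x317705429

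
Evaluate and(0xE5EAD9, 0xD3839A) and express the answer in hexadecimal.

0xC18298

AND each hex digit independently (no carries):
  E&D=C, 5&3=1, E&8=8, A&3=2, D&9=9, 9&A=8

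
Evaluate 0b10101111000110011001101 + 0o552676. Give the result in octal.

0b10101111000110011001101 = 0o25706315 in octal.
Add column by column in base 8, right to left:
  5+6 = 3 carry 1
  1+7+1 = 1 carry 1
  3+6+1 = 2 carry 1
  6+2+1 = 1 carry 1
  0+5+1 = 6
  7+5 = 4 carry 1
  5+0+1 = 6
  2+0 = 2

0o26461213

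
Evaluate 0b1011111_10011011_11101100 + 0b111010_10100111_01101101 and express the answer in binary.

0b100110100100001101011001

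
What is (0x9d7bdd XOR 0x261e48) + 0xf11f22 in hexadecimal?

First 0x9d7bdd XOR 0x261e48 = 0xbb6595.
Add column by column in base 16, right to left:
  5+2 = 7
  9+2 = b
  5+f = 4 carry 1
  6+1+1 = 8
  b+1 = c
  b+f = a carry 1
  final carry 1

0x1ac84b7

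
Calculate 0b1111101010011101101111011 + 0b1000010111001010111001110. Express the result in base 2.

0b11000000001101000101001001

Add column by column in base 2, right to left:
  1+0 = 1
  1+1 = 0 carry 1
  0+1+1 = 0 carry 1
  1+1+1 = 1 carry 1
  1+0+1 = 0 carry 1
  1+0+1 = 0 carry 1
  1+1+1 = 1 carry 1
  0+1+1 = 0 carry 1
  1+1+1 = 1 carry 1
  1+0+1 = 0 carry 1
  0+1+1 = 0 carry 1
  1+0+1 = 0 carry 1
  1+1+1 = 1 carry 1
  1+0+1 = 0 carry 1
  0+0+1 = 1
  0+1 = 1
  1+1 = 0 carry 1
  0+1+1 = 0 carry 1
  1+0+1 = 0 carry 1
  0+1+1 = 0 carry 1
  1+0+1 = 0 carry 1
  1+0+1 = 0 carry 1
  1+0+1 = 0 carry 1
  1+0+1 = 0 carry 1
  1+1+1 = 1 carry 1
  final carry 1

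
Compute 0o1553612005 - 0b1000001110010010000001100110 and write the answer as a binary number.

0b101011101011111001110011111

0o1553612005 = 0b1101101011110001010000000101 in binary.
Subtract column by column in base 2:
  1-0 → 1
  0-1 → 1 (borrow)
  1-1-1 → 1 (borrow)
  0-0-1 → 1 (borrow)
  0-0-1 → 1 (borrow)
  0-1-1 → 0 (borrow)
  0-1-1 → 0 (borrow)
  0-0-1 → 1 (borrow)
  0-0-1 → 1 (borrow)
  0-0-1 → 1 (borrow)
  1-0-1 → 0
  0-0 → 0
  1-0 → 1
  0-1 → 1 (borrow)
  0-0-1 → 1 (borrow)
  0-0-1 → 1 (borrow)
  1-1-1 → 1 (borrow)
  1-0-1 → 0
  1-0 → 1
  1-1 → 0
  0-1 → 1 (borrow)
  1-1-1 → 1 (borrow)
  0-0-1 → 1 (borrow)
  1-0-1 → 0
  1-0 → 1
  0-0 → 0
  1-0 → 1
  1-1 → 0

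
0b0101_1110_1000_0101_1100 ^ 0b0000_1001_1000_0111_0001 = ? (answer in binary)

XOR bit by bit (1 where the bits differ):
  01011110100001011100
^ 00001001100001110001
= 01010111000000101101

0b01010111000000101101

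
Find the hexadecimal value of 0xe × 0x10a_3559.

Multiply each base-16 digit by 14, carrying:
  9×14 = 126 → write e carry 7
  5×14+7 = 77 → write d carry 4
  5×14+4 = 74 → write a carry 4
  3×14+4 = 46 → write e carry 2
  a×14+2 = 142 → write e carry 8
  0×14+8 = 8 → write 8
  1×14 = 14 → write e

0xe8eeade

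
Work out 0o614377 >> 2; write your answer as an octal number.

0o143077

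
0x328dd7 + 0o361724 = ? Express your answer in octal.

0o15070653

0x328dd7 = 0o14506727 in octal.
Add column by column in base 8, right to left:
  7+4 = 3 carry 1
  2+2+1 = 5
  7+7 = 6 carry 1
  6+1+1 = 0 carry 1
  0+6+1 = 7
  5+3 = 0 carry 1
  4+0+1 = 5
  1+0 = 1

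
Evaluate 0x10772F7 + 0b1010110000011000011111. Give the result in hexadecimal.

0b1010110000011000011111 = 0x2B061F in hexadecimal.
Add column by column in base 16, right to left:
  7+F = 6 carry 1
  F+1+1 = 1 carry 1
  2+6+1 = 9
  7+0 = 7
  7+B = 2 carry 1
  0+2+1 = 3
  1+0 = 1

0x1327916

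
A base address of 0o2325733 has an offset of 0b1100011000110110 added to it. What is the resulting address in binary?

0b10100111001000010001

0o2325733 = 0b10011010101111011011 in binary.
Add column by column in base 2, right to left:
  1+0 = 1
  1+1 = 0 carry 1
  0+1+1 = 0 carry 1
  1+0+1 = 0 carry 1
  1+1+1 = 1 carry 1
  0+1+1 = 0 carry 1
  1+0+1 = 0 carry 1
  1+0+1 = 0 carry 1
  1+0+1 = 0 carry 1
  1+1+1 = 1 carry 1
  0+1+1 = 0 carry 1
  1+0+1 = 0 carry 1
  0+0+1 = 1
  1+0 = 1
  0+1 = 1
  1+1 = 0 carry 1
  1+0+1 = 0 carry 1
  0+0+1 = 1
  0+0 = 0
  1+0 = 1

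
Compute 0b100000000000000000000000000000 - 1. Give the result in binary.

0b11111111111111111111111111111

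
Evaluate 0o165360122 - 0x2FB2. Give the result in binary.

0b1110101011011000010100000

0o165360122 = 0b1110101011110000001010010 in binary.
0x2FB2 = 0b10111110110010 in binary.
Subtract column by column in base 2:
  0-0 → 0
  1-1 → 0
  0-0 → 0
  0-0 → 0
  1-1 → 0
  0-1 → 1 (borrow)
  1-0-1 → 0
  0-1 → 1 (borrow)
  0-1-1 → 0 (borrow)
  0-1-1 → 0 (borrow)
  0-1-1 → 0 (borrow)
  0-1-1 → 0 (borrow)
  0-0-1 → 1 (borrow)
  1-1-1 → 1 (borrow)
  1-0-1 → 0
  1-0 → 1
  1-0 → 1
  0-0 → 0
  1-0 → 1
  0-0 → 0
  1-0 → 1
  0-0 → 0
  1-0 → 1
  1-0 → 1
  1-0 → 1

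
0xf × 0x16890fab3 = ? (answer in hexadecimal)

0x15207eb07d

Multiply each base-16 digit by 15, carrying:
  3×15 = 45 → write d carry 2
  b×15+2 = 167 → write 7 carry 10
  a×15+10 = 160 → write 0 carry 10
  f×15+10 = 235 → write b carry 14
  0×15+14 = 14 → write e
  9×15 = 135 → write 7 carry 8
  8×15+8 = 128 → write 0 carry 8
  6×15+8 = 98 → write 2 carry 6
  1×15+6 = 21 → write 5 carry 1
  remaining carry: 1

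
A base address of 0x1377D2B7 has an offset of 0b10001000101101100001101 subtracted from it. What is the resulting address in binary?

0b10011001100110111011110101010

0x1377D2B7 = 0b10011011101111101001010110111 in binary.
Subtract column by column in base 2:
  1-1 → 0
  1-0 → 1
  1-1 → 0
  0-1 → 1 (borrow)
  1-0-1 → 0
  1-0 → 1
  0-0 → 0
  1-0 → 1
  0-1 → 1 (borrow)
  1-1-1 → 1 (borrow)
  0-0-1 → 1 (borrow)
  0-1-1 → 0 (borrow)
  1-1-1 → 1 (borrow)
  0-0-1 → 1 (borrow)
  1-1-1 → 1 (borrow)
  1-0-1 → 0
  1-0 → 1
  1-0 → 1
  1-1 → 0
  0-0 → 0
  1-0 → 1
  1-0 → 1
  1-1 → 0
  0-0 → 0
  1-0 → 1
  1-0 → 1
  0-0 → 0
  0-0 → 0
  1-0 → 1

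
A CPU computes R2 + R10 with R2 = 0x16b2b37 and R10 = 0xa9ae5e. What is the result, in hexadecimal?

Add column by column in base 16, right to left:
  7+e = 5 carry 1
  3+5+1 = 9
  b+e = 9 carry 1
  2+a+1 = d
  b+9 = 4 carry 1
  6+a+1 = 1 carry 1
  1+0+1 = 2

0x214d995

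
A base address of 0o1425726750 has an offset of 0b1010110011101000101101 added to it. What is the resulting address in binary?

0o1425726750 = 0b1100010101111010110111101000 in binary.
Add column by column in base 2, right to left:
  0+1 = 1
  0+0 = 0
  0+1 = 1
  1+1 = 0 carry 1
  0+0+1 = 1
  1+1 = 0 carry 1
  1+0+1 = 0 carry 1
  1+0+1 = 0 carry 1
  1+0+1 = 0 carry 1
  0+1+1 = 0 carry 1
  1+0+1 = 0 carry 1
  1+1+1 = 1 carry 1
  0+1+1 = 0 carry 1
  1+1+1 = 1 carry 1
  0+0+1 = 1
  1+0 = 1
  1+1 = 0 carry 1
  1+1+1 = 1 carry 1
  1+0+1 = 0 carry 1
  0+1+1 = 0 carry 1
  1+0+1 = 0 carry 1
  0+1+1 = 0 carry 1
  1+0+1 = 0 carry 1
  0+0+1 = 1
  0+0 = 0
  0+0 = 0
  1+0 = 1
  1+0 = 1

0b1100100000101110100000010101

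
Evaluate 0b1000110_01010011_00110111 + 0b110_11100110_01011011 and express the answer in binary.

0b10011010011100110010010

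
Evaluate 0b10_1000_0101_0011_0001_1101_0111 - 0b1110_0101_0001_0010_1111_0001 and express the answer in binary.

Subtract column by column in base 2:
  1-1 → 0
  1-0 → 1
  1-0 → 1
  0-0 → 0
  1-1 → 0
  0-1 → 1 (borrow)
  1-1-1 → 1 (borrow)
  1-1-1 → 1 (borrow)
  1-0-1 → 0
  0-1 → 1 (borrow)
  0-0-1 → 1 (borrow)
  0-0-1 → 1 (borrow)
  1-1-1 → 1 (borrow)
  1-0-1 → 0
  0-0 → 0
  0-0 → 0
  1-1 → 0
  0-0 → 0
  1-1 → 0
  0-0 → 0
  0-0 → 0
  0-1 → 1 (borrow)
  0-1-1 → 0 (borrow)
  1-1-1 → 1 (borrow)
  0-0-1 → 1 (borrow)
  1-0-1 → 0

0b1101000000001111011100110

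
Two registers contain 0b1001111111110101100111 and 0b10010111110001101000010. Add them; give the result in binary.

0b11100111110000010101001

Add column by column in base 2, right to left:
  1+0 = 1
  1+1 = 0 carry 1
  1+0+1 = 0 carry 1
  0+0+1 = 1
  0+0 = 0
  1+0 = 1
  1+1 = 0 carry 1
  0+0+1 = 1
  1+1 = 0 carry 1
  0+1+1 = 0 carry 1
  1+0+1 = 0 carry 1
  1+0+1 = 0 carry 1
  1+0+1 = 0 carry 1
  1+1+1 = 1 carry 1
  1+1+1 = 1 carry 1
  1+1+1 = 1 carry 1
  1+1+1 = 1 carry 1
  1+1+1 = 1 carry 1
  1+0+1 = 0 carry 1
  0+1+1 = 0 carry 1
  0+0+1 = 1
  1+0 = 1
  0+1 = 1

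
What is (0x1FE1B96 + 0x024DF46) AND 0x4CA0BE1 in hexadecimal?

Add column by column in base 16, right to left:
  6+6 = C
  9+4 = D
  B+F = A carry 1
  1+D+1 = F
  E+4 = 2 carry 1
  F+2+1 = 2 carry 1
  1+0+1 = 2
Sum = 0x222FADC; now AND with 0x4CA0BE1:
  2&4=0, 2&C=0, 2&A=2, F&0=0, A&B=A, D&E=C, C&1=0

0x20AC0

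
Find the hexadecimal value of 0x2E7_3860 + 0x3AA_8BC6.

Add column by column in base 16, right to left:
  0+6 = 6
  6+C = 2 carry 1
  8+B+1 = 4 carry 1
  3+8+1 = C
  7+A = 1 carry 1
  E+A+1 = 9 carry 1
  2+3+1 = 6

0x691C426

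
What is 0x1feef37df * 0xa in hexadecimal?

Multiply each base-16 digit by 10, carrying:
  f×10 = 150 → write 6 carry 9
  d×10+9 = 139 → write b carry 8
  7×10+8 = 78 → write e carry 4
  3×10+4 = 34 → write 2 carry 2
  f×10+2 = 152 → write 8 carry 9
  e×10+9 = 149 → write 5 carry 9
  e×10+9 = 149 → write 5 carry 9
  f×10+9 = 159 → write f carry 9
  1×10+9 = 19 → write 3 carry 1
  remaining carry: 1

0x13f5582eb6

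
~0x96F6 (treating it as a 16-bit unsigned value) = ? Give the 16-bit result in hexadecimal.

0x6909

Each hex digit d becomes F−d:
  9→6, 6→9, F→0, 6→9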